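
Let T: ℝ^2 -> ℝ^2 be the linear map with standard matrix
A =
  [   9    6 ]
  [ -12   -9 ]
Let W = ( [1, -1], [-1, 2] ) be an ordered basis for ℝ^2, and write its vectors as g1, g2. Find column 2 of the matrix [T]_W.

[0, -3]

Compute T(g2) = A g2 = [3, -6] in standard coordinates.
Then write this in W-coordinates: solve for y in y_1 g1 + y_2 g2 = [3, -6].
This gives y = [0, -3], which is column 2 of [T]_W.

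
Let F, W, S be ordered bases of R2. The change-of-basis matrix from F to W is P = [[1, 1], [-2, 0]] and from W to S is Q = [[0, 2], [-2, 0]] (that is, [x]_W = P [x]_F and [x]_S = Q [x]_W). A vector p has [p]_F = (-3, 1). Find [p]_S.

(12, 4)

Composing the changes, [p]_S = Q P [p]_F.
Q P = [[-4, 0], [-2, -2]]; applying this to (-3, 1) gives (12, 4).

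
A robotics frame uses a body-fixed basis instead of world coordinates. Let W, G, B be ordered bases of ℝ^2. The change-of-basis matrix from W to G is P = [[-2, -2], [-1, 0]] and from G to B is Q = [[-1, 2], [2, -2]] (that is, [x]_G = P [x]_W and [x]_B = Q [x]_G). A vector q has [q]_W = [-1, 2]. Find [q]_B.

[4, -6]

Composing the changes, [q]_B = Q P [q]_W.
Q P = [[0, 2], [-2, -4]]; applying this to [-1, 2] gives [4, -6].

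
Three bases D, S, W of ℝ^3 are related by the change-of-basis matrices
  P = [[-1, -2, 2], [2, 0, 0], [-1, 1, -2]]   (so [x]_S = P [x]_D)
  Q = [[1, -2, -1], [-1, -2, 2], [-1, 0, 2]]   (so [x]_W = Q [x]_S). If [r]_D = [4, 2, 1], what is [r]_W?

[-18, -18, -2]

Composing the changes, [r]_W = Q P [r]_D.
Q P = [[-4, -3, 4], [-5, 4, -6], [-1, 4, -6]]; applying this to [4, 2, 1] gives [-18, -18, -2].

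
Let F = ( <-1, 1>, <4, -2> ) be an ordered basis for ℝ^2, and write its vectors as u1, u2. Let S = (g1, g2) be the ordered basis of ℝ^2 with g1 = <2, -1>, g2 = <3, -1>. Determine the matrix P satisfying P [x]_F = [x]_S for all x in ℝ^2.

Column j of P is [uj]_S, since P maps F-coordinates to S-coordinates.
Expressing u1 in S: u1 = -2g1 + g2, so column 1 of P is <-2, 1>.
Doing the same for each uj gives P = [[-2, 2], [1, 0]].

[[-2, 2], [1, 0]]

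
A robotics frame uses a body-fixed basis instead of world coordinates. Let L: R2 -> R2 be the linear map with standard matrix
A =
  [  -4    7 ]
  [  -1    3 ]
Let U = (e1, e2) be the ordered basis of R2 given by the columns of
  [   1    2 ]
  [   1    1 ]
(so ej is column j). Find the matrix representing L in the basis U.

[[1, 3], [1, -2]]

Let P have columns e1, e2. Then [L]_U = P^(-1) A P.
Here det P = -1, so P^(-1) is integer; computing A P first and then P^(-1)(A P) gives [[1, 3], [1, -2]].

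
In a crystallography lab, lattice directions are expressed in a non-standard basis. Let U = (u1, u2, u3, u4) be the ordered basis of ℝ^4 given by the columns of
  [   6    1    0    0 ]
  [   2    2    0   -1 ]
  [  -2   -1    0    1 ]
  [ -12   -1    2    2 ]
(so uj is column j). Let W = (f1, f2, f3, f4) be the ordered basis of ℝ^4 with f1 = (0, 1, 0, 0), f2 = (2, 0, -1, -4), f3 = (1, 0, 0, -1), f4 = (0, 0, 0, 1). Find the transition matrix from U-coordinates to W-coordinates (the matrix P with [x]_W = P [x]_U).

[[2, 2, 0, -1], [2, 1, 0, -1], [2, -1, 0, 2], [-2, 2, 2, 0]]

Column j of P is [uj]_W, since P maps U-coordinates to W-coordinates.
Expressing u1 in W: u1 = 2f1 + 2f2 + 2f3 - 2f4, so column 1 of P is (2, 2, 2, -2).
Doing the same for each uj gives P = [[2, 2, 0, -1], [2, 1, 0, -1], [2, -1, 0, 2], [-2, 2, 2, 0]].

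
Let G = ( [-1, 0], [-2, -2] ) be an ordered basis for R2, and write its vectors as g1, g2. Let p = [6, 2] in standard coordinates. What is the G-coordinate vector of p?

[-4, -1]

We seek scalars with c_1 g1 + c_2 g2 = p; equivalently solve M c = p where the columns of M are g1, g2.
System: -c_1 - 2c_2 = 6, 0c_1 - 2c_2 = 2; solving gives c_1 = -4, c_2 = -1.
Check: -4g1 - g2 = [6, 2].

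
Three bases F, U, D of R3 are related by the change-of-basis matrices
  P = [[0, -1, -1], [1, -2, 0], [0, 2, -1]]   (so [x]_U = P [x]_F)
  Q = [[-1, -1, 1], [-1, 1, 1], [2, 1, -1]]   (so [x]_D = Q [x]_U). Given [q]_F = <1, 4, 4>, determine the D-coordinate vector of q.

First [q]_U = P [q]_F = <-8, -7, 4>.
Then [q]_D = Q [q]_U = <19, 5, -27>.

<19, 5, -27>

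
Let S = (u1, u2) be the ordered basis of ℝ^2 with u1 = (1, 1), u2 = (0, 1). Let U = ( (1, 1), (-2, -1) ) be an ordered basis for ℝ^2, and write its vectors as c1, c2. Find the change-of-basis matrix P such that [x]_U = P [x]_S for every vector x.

Take x = uj: its S-coordinates are the j-th standard unit vector, so P e_j — column j of P — equals [uj]_U.
u1 = c1 + 0·c2, giving column 1 = (1, 0); repeating for each j gives P = [[1, 2], [0, 1]].

[[1, 2], [0, 1]]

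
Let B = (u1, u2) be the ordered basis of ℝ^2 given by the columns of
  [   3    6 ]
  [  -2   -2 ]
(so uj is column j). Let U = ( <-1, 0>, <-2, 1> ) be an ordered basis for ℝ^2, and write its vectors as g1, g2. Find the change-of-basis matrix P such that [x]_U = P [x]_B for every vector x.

Take x = uj: its B-coordinates are the j-th standard unit vector, so P e_j — column j of P — equals [uj]_U.
u1 = g1 - 2g2, giving column 1 = <1, -2>; repeating for each j gives P = [[1, -2], [-2, -2]].

[[1, -2], [-2, -2]]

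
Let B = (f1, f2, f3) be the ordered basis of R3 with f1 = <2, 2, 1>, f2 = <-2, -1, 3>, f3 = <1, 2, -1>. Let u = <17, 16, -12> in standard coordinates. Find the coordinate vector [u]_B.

Write u = c_1 f1 + ... + c_3 f3 and solve for the c_i.
Gaussian elimination on [M | u] yields c = (3, -4, 3).
Check: 3f1 - 4f2 + 3f3 = <17, 16, -12>.

<3, -4, 3>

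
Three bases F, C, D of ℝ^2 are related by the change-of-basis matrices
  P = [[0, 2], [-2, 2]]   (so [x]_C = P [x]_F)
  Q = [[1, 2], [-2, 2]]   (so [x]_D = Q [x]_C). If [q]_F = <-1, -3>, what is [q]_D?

<-14, 4>

Composing the changes, [q]_D = Q P [q]_F.
Q P = [[-4, 6], [-4, 0]]; applying this to <-1, -3> gives <-14, 4>.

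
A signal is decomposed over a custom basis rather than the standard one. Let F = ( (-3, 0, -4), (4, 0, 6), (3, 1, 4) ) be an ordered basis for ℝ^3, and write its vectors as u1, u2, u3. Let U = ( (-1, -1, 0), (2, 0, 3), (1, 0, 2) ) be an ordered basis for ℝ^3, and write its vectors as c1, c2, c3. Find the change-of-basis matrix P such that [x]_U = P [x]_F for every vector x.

Column j of P is [uj]_U, since P maps F-coordinates to U-coordinates.
Expressing u1 in U: u1 = 0·c1 - 2c2 + c3, so column 1 of P is (0, -2, 1).
Doing the same for each uj gives P = [[0, 0, -1], [-2, 2, 0], [1, 0, 2]].

[[0, 0, -1], [-2, 2, 0], [1, 0, 2]]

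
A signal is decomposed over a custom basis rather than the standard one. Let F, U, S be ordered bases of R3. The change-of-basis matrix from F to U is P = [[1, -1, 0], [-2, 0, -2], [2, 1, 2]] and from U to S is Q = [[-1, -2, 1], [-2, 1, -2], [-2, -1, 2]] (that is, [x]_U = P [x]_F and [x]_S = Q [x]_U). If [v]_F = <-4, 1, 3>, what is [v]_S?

<0, 14, 6>

Composing the changes, [v]_S = Q P [v]_F.
Q P = [[5, 2, 6], [-8, 0, -6], [4, 4, 6]]; applying this to <-4, 1, 3> gives <0, 14, 6>.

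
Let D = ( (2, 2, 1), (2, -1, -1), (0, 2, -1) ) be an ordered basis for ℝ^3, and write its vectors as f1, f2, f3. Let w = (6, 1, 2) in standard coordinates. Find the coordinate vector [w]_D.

We seek scalars with c_1 f1 + ... + c_3 f3 = w; equivalently solve M c = w where the columns of M are f1, ..., f3.
Row-reducing the augmented matrix [M | w] gives c = (2, 1, -1).
Check: 2f1 + f2 - f3 = (6, 1, 2).

(2, 1, -1)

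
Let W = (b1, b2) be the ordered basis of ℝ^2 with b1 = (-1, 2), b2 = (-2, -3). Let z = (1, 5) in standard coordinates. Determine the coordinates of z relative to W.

(1, -1)

We seek scalars with c_1 b1 + c_2 b2 = z; equivalently solve M c = z where the columns of M are b1, b2.
System: -c_1 - 2c_2 = 1, 2c_1 - 3c_2 = 5; solving gives c_1 = 1, c_2 = -1.
Check: b1 - b2 = (1, 5).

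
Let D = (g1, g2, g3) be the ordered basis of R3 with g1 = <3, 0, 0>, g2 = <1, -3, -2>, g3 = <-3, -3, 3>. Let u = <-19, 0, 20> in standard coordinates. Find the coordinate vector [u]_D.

We seek scalars with c_1 g1 + ... + c_3 g3 = u; equivalently solve M c = u where the columns of M are g1, ..., g3.
Gaussian elimination on [M | u] yields c = (-1, -4, 4).
Check: -g1 - 4g2 + 4g3 = <-19, 0, 20>.

<-1, -4, 4>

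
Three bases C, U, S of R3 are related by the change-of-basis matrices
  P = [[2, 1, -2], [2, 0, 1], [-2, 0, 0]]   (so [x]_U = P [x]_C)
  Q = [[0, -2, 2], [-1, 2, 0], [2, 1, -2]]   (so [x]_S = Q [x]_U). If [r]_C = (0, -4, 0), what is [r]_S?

(0, 4, -8)

Apply P to get U-coordinates (-4, 0, 0), then Q to get S-coordinates.
The result is [r]_S = (0, 4, -8).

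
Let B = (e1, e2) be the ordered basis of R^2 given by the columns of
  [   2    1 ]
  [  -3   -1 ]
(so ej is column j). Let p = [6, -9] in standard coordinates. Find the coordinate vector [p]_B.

[p]_B is the unique c with M c = p, where M has columns e1, e2.
System: 2c_1 + c_2 = 6, -3c_1 - c_2 = -9; solving gives c_1 = 3, c_2 = 0.
Check: 3e1 + 0·e2 = [6, -9].

[3, 0]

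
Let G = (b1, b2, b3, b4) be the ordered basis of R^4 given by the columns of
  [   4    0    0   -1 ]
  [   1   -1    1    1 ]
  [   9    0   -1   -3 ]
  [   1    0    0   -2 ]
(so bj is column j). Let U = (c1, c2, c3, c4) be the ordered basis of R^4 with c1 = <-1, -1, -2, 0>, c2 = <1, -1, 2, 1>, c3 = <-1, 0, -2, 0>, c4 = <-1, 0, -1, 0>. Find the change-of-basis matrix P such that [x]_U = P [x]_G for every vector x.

[[-2, 1, -1, 1], [1, 0, 0, -2], [-2, -1, 2, -1], [1, 0, -1, -1]]

Column j of P is [bj]_U, since P maps G-coordinates to U-coordinates.
Expressing b1 in U: b1 = -2c1 + c2 - 2c3 + c4, so column 1 of P is <-2, 1, -2, 1>.
Doing the same for each bj gives P = [[-2, 1, -1, 1], [1, 0, 0, -2], [-2, -1, 2, -1], [1, 0, -1, -1]].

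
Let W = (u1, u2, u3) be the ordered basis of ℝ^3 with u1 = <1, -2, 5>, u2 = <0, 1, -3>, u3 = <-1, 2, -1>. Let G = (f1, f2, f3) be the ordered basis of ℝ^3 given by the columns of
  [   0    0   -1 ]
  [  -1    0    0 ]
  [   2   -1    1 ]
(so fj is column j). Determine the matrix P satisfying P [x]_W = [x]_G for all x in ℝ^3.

Column j of P is [uj]_G, since P maps W-coordinates to G-coordinates.
Expressing u1 in G: u1 = 2f1 - 2f2 - f3, so column 1 of P is <2, -2, -1>.
Doing the same for each uj gives P = [[2, -1, -2], [-2, 1, -2], [-1, 0, 1]].

[[2, -1, -2], [-2, 1, -2], [-1, 0, 1]]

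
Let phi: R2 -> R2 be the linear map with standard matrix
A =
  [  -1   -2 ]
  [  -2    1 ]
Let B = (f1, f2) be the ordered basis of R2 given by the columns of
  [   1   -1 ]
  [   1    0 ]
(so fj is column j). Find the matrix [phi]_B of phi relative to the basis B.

With P the matrix whose columns are f1, f2, [phi]_B = P^(-1) A P.
Column by column: phi(f1) = A f1 = [-3, -1]; its B-coordinates [-1, 2] give column 1.
Continuing for each basis vector yields [phi]_B = [[-1, 2], [2, 1]].

[[-1, 2], [2, 1]]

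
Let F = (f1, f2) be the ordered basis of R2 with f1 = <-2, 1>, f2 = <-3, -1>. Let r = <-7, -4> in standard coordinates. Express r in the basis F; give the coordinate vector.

[r]_F is the unique c with M c = r, where M has columns f1, f2.
System: -2c_1 - 3c_2 = -7, c_1 - c_2 = -4; solving gives c_1 = -1, c_2 = 3.
Check: -f1 + 3f2 = <-7, -4>.

<-1, 3>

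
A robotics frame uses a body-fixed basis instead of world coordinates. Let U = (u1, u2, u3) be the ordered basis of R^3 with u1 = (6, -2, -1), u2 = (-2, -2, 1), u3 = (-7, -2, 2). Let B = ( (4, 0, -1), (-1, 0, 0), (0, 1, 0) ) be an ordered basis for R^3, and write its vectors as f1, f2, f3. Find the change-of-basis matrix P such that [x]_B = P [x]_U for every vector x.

Let M have columns uj and N have columns fj. Then for every x, N [x]_B = x = M [x]_U, so P = N^(-1) M.
Since det N = 1, N^(-1) has integer entries; multiplying gives P = [[1, -1, -2], [-2, -2, -1], [-2, -2, -2]].

[[1, -1, -2], [-2, -2, -1], [-2, -2, -2]]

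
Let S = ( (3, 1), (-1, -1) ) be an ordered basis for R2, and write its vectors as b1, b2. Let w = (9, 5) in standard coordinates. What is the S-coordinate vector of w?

Write w = c_1 b1 + c_2 b2 and solve for the c_i.
System: 3c_1 - c_2 = 9, c_1 - c_2 = 5; solving gives c_1 = 2, c_2 = -3.
Check: 2b1 - 3b2 = (9, 5).

(2, -3)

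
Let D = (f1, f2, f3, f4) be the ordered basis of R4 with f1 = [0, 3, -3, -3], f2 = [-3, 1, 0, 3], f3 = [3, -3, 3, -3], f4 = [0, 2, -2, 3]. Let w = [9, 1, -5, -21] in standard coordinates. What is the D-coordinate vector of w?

[2, -4, -1, -2]

[w]_D is the unique c with M c = w, where M has columns f1, ..., f4.
Row-reducing the augmented matrix [M | w] gives c = (2, -4, -1, -2).
Check: 2f1 - 4f2 - f3 - 2f4 = [9, 1, -5, -21].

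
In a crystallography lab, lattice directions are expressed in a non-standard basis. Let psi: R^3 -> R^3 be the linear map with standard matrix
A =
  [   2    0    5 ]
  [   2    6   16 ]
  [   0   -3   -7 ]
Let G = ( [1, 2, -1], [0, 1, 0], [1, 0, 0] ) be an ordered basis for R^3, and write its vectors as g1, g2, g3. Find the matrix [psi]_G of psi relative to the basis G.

Let P have columns g1, ..., g3. Then [psi]_G = P^(-1) A P.
Here det P = 1, so P^(-1) is integer; computing A P first and then P^(-1)(A P) gives [[-1, 3, 0], [0, 0, 2], [-2, -3, 2]].

[[-1, 3, 0], [0, 0, 2], [-2, -3, 2]]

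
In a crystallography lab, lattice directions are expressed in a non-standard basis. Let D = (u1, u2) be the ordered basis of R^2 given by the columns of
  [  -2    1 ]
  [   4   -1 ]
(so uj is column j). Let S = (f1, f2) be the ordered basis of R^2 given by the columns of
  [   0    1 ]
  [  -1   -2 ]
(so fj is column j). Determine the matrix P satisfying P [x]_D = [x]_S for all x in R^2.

[[0, -1], [-2, 1]]

Take x = uj: its D-coordinates are the j-th standard unit vector, so P e_j — column j of P — equals [uj]_S.
u1 = 0·f1 - 2f2, giving column 1 = <0, -2>; repeating for each j gives P = [[0, -1], [-2, 1]].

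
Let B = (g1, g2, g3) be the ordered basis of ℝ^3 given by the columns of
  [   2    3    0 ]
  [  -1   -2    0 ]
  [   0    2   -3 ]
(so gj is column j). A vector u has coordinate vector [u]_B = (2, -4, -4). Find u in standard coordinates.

(-8, 6, 4)

u = M [u]_B, where M has columns g1, ..., g3.
Carrying out the matrix-vector product, u = (-8, 6, 4).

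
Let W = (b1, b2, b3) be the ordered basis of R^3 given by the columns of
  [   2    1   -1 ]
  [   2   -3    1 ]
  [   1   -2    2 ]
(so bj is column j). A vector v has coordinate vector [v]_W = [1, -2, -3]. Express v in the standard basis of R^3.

[3, 5, -1]

v = M [v]_W, where M has columns b1, ..., b3.
Carrying out the matrix-vector product, v = [3, 5, -1].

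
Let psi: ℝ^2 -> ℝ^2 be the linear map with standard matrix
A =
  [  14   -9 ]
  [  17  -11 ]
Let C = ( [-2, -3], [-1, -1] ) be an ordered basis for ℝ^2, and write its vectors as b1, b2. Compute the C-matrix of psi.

The j-th column of [psi]_C is [psi(bj)]_C.
psi(b1) = A b1 = [-1, -1] = 0·b1 + b2, so column 1 is [0, 1].
Repeating for b2 and assembling the columns gives [[0, 1], [1, 3]].

[[0, 1], [1, 3]]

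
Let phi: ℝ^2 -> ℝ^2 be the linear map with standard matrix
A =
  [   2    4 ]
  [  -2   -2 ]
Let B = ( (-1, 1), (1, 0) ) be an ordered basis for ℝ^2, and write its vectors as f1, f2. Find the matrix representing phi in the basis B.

With P the matrix whose columns are f1, f2, [phi]_B = P^(-1) A P.
Column by column: phi(f1) = A f1 = (2, 0); its B-coordinates (0, 2) give column 1.
Continuing for each basis vector yields [phi]_B = [[0, -2], [2, 0]].

[[0, -2], [2, 0]]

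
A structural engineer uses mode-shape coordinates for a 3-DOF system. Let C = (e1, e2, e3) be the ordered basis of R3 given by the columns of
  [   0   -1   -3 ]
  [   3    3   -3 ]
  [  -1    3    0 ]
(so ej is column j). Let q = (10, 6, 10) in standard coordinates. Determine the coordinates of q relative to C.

We seek scalars with c_1 e1 + ... + c_3 e3 = q; equivalently solve M c = q where the columns of M are e1, ..., e3.
Solving this 3x3 system gives c = (-4, 2, -4).
Check: -4e1 + 2e2 - 4e3 = (10, 6, 10).

(-4, 2, -4)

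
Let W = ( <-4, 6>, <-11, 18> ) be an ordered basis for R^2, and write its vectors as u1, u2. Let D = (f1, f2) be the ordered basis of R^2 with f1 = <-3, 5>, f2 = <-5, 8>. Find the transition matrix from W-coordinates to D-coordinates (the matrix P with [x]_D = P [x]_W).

[[-2, 2], [2, 1]]

Let M have columns uj and N have columns fj. Then for every x, N [x]_D = x = M [x]_W, so P = N^(-1) M.
Since det N = 1, N^(-1) has integer entries; multiplying gives P = [[-2, 2], [2, 1]].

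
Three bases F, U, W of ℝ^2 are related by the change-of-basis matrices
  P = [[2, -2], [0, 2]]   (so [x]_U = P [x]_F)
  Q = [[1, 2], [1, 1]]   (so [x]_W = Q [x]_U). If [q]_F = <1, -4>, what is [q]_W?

Apply P to get U-coordinates <10, -8>, then Q to get W-coordinates.
The result is [q]_W = <-6, 2>.

<-6, 2>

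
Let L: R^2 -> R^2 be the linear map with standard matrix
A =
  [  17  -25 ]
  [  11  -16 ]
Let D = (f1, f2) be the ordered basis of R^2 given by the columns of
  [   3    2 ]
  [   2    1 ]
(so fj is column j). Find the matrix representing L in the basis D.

[[1, 3], [-1, 0]]

With P the matrix whose columns are f1, f2, [L]_D = P^(-1) A P.
Column by column: L(f1) = A f1 = <1, 1>; its D-coordinates <1, -1> give column 1.
Continuing for each basis vector yields [L]_D = [[1, 3], [-1, 0]].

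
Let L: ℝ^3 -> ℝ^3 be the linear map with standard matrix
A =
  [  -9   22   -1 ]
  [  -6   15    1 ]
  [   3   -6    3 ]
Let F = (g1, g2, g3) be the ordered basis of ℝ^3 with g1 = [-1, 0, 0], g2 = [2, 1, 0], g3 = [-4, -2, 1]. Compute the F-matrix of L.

With P the matrix whose columns are g1, ..., g3, [L]_F = P^(-1) A P.
Column by column: L(g1) = A g1 = [9, 6, -3]; its F-coordinates [3, 0, -3] give column 1.
Continuing for each basis vector yields [L]_F = [[3, 2, -1], [0, 3, 1], [-3, 0, 3]].

[[3, 2, -1], [0, 3, 1], [-3, 0, 3]]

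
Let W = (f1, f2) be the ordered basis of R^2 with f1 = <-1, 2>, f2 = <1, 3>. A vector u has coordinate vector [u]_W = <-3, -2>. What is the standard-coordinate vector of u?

<1, -12>

u = M [u]_W, where M has columns f1, f2.
Carrying out the matrix-vector product, u = <1, -12>.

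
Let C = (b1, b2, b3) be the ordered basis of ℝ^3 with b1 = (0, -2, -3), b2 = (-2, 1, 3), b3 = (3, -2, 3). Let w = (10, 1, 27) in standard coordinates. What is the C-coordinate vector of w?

(-4, 1, 4)

We seek scalars with c_1 b1 + ... + c_3 b3 = w; equivalently solve M c = w where the columns of M are b1, ..., b3.
Gaussian elimination on [M | w] yields c = (-4, 1, 4).
Check: -4b1 + b2 + 4b3 = (10, 1, 27).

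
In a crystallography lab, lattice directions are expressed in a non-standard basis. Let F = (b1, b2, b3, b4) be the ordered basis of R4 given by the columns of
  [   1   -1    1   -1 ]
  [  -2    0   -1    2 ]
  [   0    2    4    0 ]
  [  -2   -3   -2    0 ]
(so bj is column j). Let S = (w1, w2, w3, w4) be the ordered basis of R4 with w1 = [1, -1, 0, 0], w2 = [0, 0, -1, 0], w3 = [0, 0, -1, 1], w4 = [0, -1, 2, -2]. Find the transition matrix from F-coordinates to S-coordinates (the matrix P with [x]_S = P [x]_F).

Take x = bj: its F-coordinates are the j-th standard unit vector, so P e_j — column j of P — equals [bj]_S.
b1 = w1 + 2w2 + 0·w3 + w4, giving column 1 = [1, 2, 0, 1]; repeating for each j gives P = [[1, -1, 1, -1], [2, 1, -2, 0], [0, -1, -2, -2], [1, 1, 0, -1]].

[[1, -1, 1, -1], [2, 1, -2, 0], [0, -1, -2, -2], [1, 1, 0, -1]]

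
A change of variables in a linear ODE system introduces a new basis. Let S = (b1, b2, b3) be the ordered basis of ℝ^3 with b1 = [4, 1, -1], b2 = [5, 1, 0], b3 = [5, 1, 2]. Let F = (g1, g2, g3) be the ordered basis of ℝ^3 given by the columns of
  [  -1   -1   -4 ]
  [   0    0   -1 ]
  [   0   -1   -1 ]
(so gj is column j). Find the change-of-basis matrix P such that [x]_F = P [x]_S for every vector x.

Let M have columns bj and N have columns gj. Then for every x, N [x]_F = x = M [x]_S, so P = N^(-1) M.
Since det N = 1, N^(-1) has integer entries; multiplying gives P = [[-2, -2, 0], [2, 1, -1], [-1, -1, -1]].

[[-2, -2, 0], [2, 1, -1], [-1, -1, -1]]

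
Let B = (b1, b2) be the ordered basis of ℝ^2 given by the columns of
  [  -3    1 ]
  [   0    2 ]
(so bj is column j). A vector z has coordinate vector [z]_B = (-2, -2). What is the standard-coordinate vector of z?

(4, -4)

By definition z = -2b1 - 2b2.
Summing componentwise gives (4, -4).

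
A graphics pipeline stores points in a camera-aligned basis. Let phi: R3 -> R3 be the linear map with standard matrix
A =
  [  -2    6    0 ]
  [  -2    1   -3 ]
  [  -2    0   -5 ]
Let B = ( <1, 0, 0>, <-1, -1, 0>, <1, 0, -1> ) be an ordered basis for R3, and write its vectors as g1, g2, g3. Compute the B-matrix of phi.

[[-2, -3, 0], [2, -1, -1], [2, -2, -3]]

The j-th column of [phi]_B is [phi(gj)]_B.
phi(g1) = A g1 = <-2, -2, -2> = -2g1 + 2g2 + 2g3, so column 1 is <-2, 2, 2>.
Repeating for g2, g3 and assembling the columns gives [[-2, -3, 0], [2, -1, -1], [2, -2, -3]].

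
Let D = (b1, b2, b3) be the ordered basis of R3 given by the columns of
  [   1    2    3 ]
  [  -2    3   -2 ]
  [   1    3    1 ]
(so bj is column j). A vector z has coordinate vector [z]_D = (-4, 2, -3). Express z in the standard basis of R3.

(-9, 20, -1)

The coordinates say z = -4b1 + 2b2 - 3b3; adding the scaled basis vectors gives (-9, 20, -1).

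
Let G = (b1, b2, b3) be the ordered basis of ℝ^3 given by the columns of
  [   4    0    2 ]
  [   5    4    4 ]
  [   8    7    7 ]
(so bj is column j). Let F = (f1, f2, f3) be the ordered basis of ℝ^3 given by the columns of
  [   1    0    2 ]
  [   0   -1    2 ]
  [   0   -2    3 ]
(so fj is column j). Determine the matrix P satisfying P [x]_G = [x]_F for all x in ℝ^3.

Let M have columns bj and N have columns fj. Then for every x, N [x]_F = x = M [x]_G, so P = N^(-1) M.
Since det N = 1, N^(-1) has integer entries; multiplying gives P = [[0, -2, 0], [-1, -2, -2], [2, 1, 1]].

[[0, -2, 0], [-1, -2, -2], [2, 1, 1]]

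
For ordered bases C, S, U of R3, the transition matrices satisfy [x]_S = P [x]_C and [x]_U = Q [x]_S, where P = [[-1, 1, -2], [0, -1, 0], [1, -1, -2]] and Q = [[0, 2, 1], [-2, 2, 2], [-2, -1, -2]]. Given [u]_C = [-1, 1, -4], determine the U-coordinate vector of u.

[4, -10, -31]

Composing the changes, [u]_U = Q P [u]_C.
Q P = [[1, -3, -2], [4, -6, 0], [0, 1, 8]]; applying this to [-1, 1, -4] gives [4, -10, -31].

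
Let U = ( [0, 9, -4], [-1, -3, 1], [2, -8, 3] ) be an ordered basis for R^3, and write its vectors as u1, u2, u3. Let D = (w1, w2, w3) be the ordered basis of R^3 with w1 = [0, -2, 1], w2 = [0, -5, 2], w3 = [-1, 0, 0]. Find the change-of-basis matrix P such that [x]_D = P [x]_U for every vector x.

[[-2, -1, -1], [-1, 1, 2], [0, 1, -2]]

Column j of P is [uj]_D, since P maps U-coordinates to D-coordinates.
Expressing u1 in D: u1 = -2w1 - w2 + 0·w3, so column 1 of P is [-2, -1, 0].
Doing the same for each uj gives P = [[-2, -1, -1], [-1, 1, 2], [0, 1, -2]].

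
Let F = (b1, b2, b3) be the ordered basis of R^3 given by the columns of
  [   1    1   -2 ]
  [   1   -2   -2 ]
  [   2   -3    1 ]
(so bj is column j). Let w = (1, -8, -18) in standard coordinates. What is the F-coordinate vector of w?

We seek scalars with c_1 b1 + ... + c_3 b3 = w; equivalently solve M c = w where the columns of M are b1, ..., b3.
Gaussian elimination on [M | w] yields c = (-4, 3, -1).
Check: -4b1 + 3b2 - b3 = (1, -8, -18).

(-4, 3, -1)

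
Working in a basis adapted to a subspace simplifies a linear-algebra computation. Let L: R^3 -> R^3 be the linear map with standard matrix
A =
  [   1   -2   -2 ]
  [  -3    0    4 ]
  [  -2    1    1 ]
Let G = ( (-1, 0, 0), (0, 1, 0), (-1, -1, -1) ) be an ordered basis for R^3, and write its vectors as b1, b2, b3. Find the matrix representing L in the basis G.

[[3, 3, -3], [1, -1, -1], [-2, -1, 0]]

Let P have columns b1, ..., b3. Then [L]_G = P^(-1) A P.
Here det P = 1, so P^(-1) is integer; computing A P first and then P^(-1)(A P) gives [[3, 3, -3], [1, -1, -1], [-2, -1, 0]].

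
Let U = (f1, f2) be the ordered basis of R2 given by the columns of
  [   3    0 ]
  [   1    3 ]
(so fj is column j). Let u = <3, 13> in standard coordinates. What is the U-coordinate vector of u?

<1, 4>

[u]_U is the unique c with M c = u, where M has columns f1, f2.
System: 3c_1 + 0c_2 = 3, c_1 + 3c_2 = 13; solving gives c_1 = 1, c_2 = 4.
Check: f1 + 4f2 = <3, 13>.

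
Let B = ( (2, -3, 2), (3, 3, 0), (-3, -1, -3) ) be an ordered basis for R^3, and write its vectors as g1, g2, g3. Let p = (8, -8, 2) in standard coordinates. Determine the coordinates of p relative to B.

(4, 2, 2)

Write p = c_1 g1 + ... + c_3 g3 and solve for the c_i.
Solving this 3x3 system gives c = (4, 2, 2).
Check: 4g1 + 2g2 + 2g3 = (8, -8, 2).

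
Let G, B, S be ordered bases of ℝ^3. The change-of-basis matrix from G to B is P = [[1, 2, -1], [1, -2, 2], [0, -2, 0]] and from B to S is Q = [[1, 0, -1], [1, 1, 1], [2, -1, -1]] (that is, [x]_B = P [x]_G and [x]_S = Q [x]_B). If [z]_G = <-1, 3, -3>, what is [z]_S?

<14, -11, 35>

Apply P to get B-coordinates <8, -13, -6>, then Q to get S-coordinates.
The result is [z]_S = <14, -11, 35>.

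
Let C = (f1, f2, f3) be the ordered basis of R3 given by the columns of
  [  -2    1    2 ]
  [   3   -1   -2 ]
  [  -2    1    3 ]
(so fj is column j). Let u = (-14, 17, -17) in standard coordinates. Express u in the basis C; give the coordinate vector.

(3, -2, -3)

[u]_C is the unique c with M c = u, where M has columns f1, ..., f3.
Solving this 3x3 system gives c = (3, -2, -3).
Check: 3f1 - 2f2 - 3f3 = (-14, 17, -17).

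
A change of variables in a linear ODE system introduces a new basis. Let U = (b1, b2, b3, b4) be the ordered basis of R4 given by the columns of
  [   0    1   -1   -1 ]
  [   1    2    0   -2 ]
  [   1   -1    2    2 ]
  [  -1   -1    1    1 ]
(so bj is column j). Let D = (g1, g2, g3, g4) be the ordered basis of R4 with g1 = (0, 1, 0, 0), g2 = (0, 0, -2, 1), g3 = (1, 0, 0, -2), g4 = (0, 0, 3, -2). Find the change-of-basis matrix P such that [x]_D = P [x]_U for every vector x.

Take x = bj: its U-coordinates are the j-th standard unit vector, so P e_j — column j of P — equals [bj]_D.
b1 = g1 + g2 + 0·g3 + g4, giving column 1 = (1, 1, 0, 1); repeating for each j gives P = [[1, 2, 0, -2], [1, -1, -1, -1], [0, 1, -1, -1], [1, -1, 0, 0]].

[[1, 2, 0, -2], [1, -1, -1, -1], [0, 1, -1, -1], [1, -1, 0, 0]]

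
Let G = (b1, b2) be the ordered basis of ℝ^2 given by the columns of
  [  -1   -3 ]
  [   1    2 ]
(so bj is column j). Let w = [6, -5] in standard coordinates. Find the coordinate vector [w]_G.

[-3, -1]

Write w = c_1 b1 + c_2 b2 and solve for the c_i.
System: -c_1 - 3c_2 = 6, c_1 + 2c_2 = -5; solving gives c_1 = -3, c_2 = -1.
Check: -3b1 - b2 = [6, -5].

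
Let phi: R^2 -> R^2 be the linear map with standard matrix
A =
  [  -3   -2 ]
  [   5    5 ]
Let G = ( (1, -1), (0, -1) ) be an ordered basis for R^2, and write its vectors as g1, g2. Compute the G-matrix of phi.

[[-1, 2], [1, 3]]

The j-th column of [phi]_G is [phi(gj)]_G.
phi(g1) = A g1 = (-1, 0) = -g1 + g2, so column 1 is (-1, 1).
Repeating for g2 and assembling the columns gives [[-1, 2], [1, 3]].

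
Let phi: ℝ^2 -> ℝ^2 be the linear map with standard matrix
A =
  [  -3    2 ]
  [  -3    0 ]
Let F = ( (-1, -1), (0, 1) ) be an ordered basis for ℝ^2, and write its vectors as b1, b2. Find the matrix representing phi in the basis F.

The j-th column of [phi]_F is [phi(bj)]_F.
phi(b1) = A b1 = (1, 3) = -b1 + 2b2, so column 1 is (-1, 2).
Repeating for b2 and assembling the columns gives [[-1, -2], [2, -2]].

[[-1, -2], [2, -2]]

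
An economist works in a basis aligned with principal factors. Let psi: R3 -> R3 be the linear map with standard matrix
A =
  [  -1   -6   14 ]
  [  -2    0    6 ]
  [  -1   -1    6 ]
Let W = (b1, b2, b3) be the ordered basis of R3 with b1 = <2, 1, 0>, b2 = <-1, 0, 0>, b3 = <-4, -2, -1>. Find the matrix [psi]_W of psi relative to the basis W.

The j-th column of [psi]_W is [psi(bj)]_W.
psi(b1) = A b1 = <-8, -4, -3> = 2b1 + 0·b2 + 3b3, so column 1 is <2, 0, 3>.
Repeating for b2, b3 and assembling the columns gives [[2, 0, 2], [0, 3, 2], [3, -1, 0]].

[[2, 0, 2], [0, 3, 2], [3, -1, 0]]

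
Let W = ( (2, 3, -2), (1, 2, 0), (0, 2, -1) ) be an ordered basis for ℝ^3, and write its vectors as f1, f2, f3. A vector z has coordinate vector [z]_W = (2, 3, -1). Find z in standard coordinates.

(7, 10, -3)

z = M [z]_W, where M has columns f1, ..., f3.
Carrying out the matrix-vector product, z = (7, 10, -3).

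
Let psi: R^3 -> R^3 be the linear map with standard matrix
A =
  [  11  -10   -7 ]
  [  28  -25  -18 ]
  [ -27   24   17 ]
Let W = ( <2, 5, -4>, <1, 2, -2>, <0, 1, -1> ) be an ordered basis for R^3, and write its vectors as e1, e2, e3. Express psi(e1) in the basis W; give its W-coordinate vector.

Column 1 of [psi]_W is the W-coordinate vector of psi(e1).
In standard coordinates psi(e1) = A e1 = <0, 3, -2>.
Converting to W: <0, 3, -2> = e1 - 2e2 + 2e3, so the coordinate vector is <1, -2, 2>.

<1, -2, 2>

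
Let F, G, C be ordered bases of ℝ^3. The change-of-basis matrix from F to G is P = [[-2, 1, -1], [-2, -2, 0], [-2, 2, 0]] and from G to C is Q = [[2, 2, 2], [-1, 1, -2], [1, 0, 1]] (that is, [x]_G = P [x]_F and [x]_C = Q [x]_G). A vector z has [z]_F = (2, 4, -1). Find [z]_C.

(-14, -21, 5)

Apply P to get G-coordinates (1, -12, 4), then Q to get C-coordinates.
The result is [z]_C = (-14, -21, 5).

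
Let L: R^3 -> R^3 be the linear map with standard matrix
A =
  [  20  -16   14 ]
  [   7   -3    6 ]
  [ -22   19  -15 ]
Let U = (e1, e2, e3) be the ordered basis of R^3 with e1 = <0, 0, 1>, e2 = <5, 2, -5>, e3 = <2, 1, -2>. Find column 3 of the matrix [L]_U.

<1, -2, 3>

Compute L(e3) = A e3 = <-4, -1, 5> in standard coordinates.
Then write this in U-coordinates: solve for y in y_1 e1 + ... + y_3 e3 = <-4, -1, 5>.
This gives y = <1, -2, 3>, which is column 3 of [L]_U.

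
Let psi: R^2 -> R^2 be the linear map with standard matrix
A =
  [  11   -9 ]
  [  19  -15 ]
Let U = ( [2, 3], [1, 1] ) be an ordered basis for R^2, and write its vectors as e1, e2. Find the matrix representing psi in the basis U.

The j-th column of [psi]_U is [psi(ej)]_U.
psi(e1) = A e1 = [-5, -7] = -2e1 - e2, so column 1 is [-2, -1].
Repeating for e2 and assembling the columns gives [[-2, 2], [-1, -2]].

[[-2, 2], [-1, -2]]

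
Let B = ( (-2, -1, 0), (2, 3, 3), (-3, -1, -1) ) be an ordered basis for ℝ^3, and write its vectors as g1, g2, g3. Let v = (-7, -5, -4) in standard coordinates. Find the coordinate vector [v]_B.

(1, -1, 1)

We seek scalars with c_1 g1 + ... + c_3 g3 = v; equivalently solve M c = v where the columns of M are g1, ..., g3.
Gaussian elimination on [M | v] yields c = (1, -1, 1).
Check: g1 - g2 + g3 = (-7, -5, -4).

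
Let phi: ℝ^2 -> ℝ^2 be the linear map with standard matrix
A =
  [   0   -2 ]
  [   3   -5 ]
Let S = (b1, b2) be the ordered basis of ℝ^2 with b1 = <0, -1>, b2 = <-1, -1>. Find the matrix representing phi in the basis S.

[[-3, 0], [-2, -2]]

With P the matrix whose columns are b1, b2, [phi]_S = P^(-1) A P.
Column by column: phi(b1) = A b1 = <2, 5>; its S-coordinates <-3, -2> give column 1.
Continuing for each basis vector yields [phi]_S = [[-3, 0], [-2, -2]].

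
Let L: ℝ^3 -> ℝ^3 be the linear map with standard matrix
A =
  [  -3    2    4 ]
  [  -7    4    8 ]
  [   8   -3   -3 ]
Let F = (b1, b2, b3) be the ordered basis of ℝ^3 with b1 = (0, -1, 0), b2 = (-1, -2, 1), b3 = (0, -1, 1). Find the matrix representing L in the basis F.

The j-th column of [L]_F is [L(bj)]_F.
L(b1) = A b1 = (-2, -4, 3) = -b1 + 2b2 + b3, so column 1 is (-1, 2, 1).
Repeating for b2, b3 and assembling the columns gives [[-1, 1, -2], [2, -3, -2], [1, -2, 2]].

[[-1, 1, -2], [2, -3, -2], [1, -2, 2]]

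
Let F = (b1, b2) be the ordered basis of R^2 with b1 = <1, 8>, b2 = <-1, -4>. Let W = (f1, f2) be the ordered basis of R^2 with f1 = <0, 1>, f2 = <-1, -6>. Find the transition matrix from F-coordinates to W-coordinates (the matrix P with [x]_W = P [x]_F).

Let M have columns bj and N have columns fj. Then for every x, N [x]_W = x = M [x]_F, so P = N^(-1) M.
Since det N = 1, N^(-1) has integer entries; multiplying gives P = [[2, 2], [-1, 1]].

[[2, 2], [-1, 1]]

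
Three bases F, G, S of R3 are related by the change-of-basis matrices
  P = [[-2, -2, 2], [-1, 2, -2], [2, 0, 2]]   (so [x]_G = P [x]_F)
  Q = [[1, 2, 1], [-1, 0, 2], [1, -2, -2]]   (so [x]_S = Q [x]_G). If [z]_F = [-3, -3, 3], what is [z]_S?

[0, -18, 36]

Apply P to get G-coordinates [18, -9, 0], then Q to get S-coordinates.
The result is [z]_S = [0, -18, 36].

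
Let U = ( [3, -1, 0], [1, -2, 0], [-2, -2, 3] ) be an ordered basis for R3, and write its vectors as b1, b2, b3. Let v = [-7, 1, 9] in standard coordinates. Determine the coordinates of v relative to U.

[v]_U is the unique c with M c = v, where M has columns b1, ..., b3.
Gaussian elimination on [M | v] yields c = (1, -4, 3).
Check: b1 - 4b2 + 3b3 = [-7, 1, 9].

[1, -4, 3]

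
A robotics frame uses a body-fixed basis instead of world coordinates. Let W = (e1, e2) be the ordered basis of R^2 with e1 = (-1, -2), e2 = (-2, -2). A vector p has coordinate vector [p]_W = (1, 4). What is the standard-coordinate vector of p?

(-9, -10)

By definition p = e1 + 4e2.
Summing componentwise gives (-9, -10).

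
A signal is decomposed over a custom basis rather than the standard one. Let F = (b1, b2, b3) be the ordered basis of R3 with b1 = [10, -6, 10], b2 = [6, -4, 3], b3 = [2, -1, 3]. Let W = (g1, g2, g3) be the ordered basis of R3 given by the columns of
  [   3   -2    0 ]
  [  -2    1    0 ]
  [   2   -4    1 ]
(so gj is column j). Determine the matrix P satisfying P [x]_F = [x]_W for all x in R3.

Column j of P is [bj]_W, since P maps F-coordinates to W-coordinates.
Expressing b1 in W: b1 = 2g1 - 2g2 - 2g3, so column 1 of P is [2, -2, -2].
Doing the same for each bj gives P = [[2, 2, 0], [-2, 0, -1], [-2, -1, -1]].

[[2, 2, 0], [-2, 0, -1], [-2, -1, -1]]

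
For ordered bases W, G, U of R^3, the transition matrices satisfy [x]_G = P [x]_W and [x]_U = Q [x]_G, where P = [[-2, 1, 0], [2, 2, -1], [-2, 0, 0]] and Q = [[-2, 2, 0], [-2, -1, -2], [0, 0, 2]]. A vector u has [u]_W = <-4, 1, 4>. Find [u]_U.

<-38, -24, 16>

Apply P to get G-coordinates <9, -10, 8>, then Q to get U-coordinates.
The result is [u]_U = <-38, -24, 16>.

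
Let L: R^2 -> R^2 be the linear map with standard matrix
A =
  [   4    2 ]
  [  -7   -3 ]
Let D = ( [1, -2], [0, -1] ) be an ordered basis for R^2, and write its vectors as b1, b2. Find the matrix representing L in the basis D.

The j-th column of [L]_D is [L(bj)]_D.
L(b1) = A b1 = [0, -1] = 0·b1 + b2, so column 1 is [0, 1].
Repeating for b2 and assembling the columns gives [[0, -2], [1, 1]].

[[0, -2], [1, 1]]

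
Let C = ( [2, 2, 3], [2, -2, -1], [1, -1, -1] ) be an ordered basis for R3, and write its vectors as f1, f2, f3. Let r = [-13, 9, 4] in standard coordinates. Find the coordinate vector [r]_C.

Write r = c_1 f1 + ... + c_3 f3 and solve for the c_i.
Row-reducing the augmented matrix [M | r] gives c = (-1, -4, -3).
Check: -f1 - 4f2 - 3f3 = [-13, 9, 4].

[-1, -4, -3]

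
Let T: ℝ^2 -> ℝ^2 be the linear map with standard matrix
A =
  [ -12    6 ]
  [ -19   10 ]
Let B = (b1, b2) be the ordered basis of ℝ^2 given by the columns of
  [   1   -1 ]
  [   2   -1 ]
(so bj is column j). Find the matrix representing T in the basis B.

Let P have columns b1, b2. Then [T]_B = P^(-1) A P.
Here det P = 1, so P^(-1) is integer; computing A P first and then P^(-1)(A P) gives [[1, 3], [1, -3]].

[[1, 3], [1, -3]]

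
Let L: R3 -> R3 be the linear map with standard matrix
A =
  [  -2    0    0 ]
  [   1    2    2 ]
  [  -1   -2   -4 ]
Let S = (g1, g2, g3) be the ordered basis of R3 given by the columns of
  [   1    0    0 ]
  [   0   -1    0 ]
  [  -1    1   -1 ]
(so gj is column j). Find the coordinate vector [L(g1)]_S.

Column 1 of [L]_S is the S-coordinate vector of L(g1).
In standard coordinates L(g1) = A g1 = (-2, -1, 3).
Converting to S: (-2, -1, 3) = -2g1 + g2 + 0·g3, so the coordinate vector is (-2, 1, 0).

(-2, 1, 0)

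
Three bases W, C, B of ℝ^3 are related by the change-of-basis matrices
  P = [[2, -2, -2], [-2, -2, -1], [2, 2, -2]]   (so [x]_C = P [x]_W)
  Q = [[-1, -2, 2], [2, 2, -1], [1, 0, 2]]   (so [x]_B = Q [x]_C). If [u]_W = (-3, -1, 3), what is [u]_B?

(-28, 4, -38)

Composing the changes, [u]_B = Q P [u]_W.
Q P = [[6, 10, 0], [-2, -10, -4], [6, 2, -6]]; applying this to (-3, -1, 3) gives (-28, 4, -38).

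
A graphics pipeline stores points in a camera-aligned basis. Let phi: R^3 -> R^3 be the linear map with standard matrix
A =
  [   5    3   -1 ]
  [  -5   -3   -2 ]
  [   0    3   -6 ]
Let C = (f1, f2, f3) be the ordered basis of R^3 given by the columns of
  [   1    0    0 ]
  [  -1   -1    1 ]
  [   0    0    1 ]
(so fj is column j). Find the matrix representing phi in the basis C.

The j-th column of [phi]_C is [phi(fj)]_C.
phi(f1) = A f1 = (2, -2, -3) = 2f1 - 3f2 - 3f3, so column 1 is (2, -3, -3).
Repeating for f2, f3 and assembling the columns gives [[2, -3, 2], [-3, -3, 0], [-3, -3, -3]].

[[2, -3, 2], [-3, -3, 0], [-3, -3, -3]]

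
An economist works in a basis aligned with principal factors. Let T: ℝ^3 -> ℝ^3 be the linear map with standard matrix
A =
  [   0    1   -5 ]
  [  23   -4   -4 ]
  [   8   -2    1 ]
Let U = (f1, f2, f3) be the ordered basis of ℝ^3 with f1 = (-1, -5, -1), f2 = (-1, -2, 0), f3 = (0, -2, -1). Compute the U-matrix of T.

[[1, 3, 0], [-1, -1, -3], [-2, 1, -3]]

The j-th column of [T]_U is [T(fj)]_U.
T(f1) = A f1 = (0, 1, 1) = f1 - f2 - 2f3, so column 1 is (1, -1, -2).
Repeating for f2, f3 and assembling the columns gives [[1, 3, 0], [-1, -1, -3], [-2, 1, -3]].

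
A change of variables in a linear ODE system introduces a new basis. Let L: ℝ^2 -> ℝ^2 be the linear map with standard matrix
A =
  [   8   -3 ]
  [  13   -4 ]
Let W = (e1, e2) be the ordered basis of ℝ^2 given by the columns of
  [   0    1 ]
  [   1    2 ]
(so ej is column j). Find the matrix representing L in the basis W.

The j-th column of [L]_W is [L(ej)]_W.
L(e1) = A e1 = <-3, -4> = 2e1 - 3e2, so column 1 is <2, -3>.
Repeating for e2 and assembling the columns gives [[2, 1], [-3, 2]].

[[2, 1], [-3, 2]]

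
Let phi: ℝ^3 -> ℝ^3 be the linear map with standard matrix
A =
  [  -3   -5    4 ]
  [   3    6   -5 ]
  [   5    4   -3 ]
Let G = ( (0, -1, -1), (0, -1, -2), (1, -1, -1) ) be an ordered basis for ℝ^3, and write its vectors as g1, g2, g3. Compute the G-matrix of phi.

[[0, -3, 2], [0, 2, -2], [1, -3, -2]]

Let P have columns g1, ..., g3. Then [phi]_G = P^(-1) A P.
Here det P = 1, so P^(-1) is integer; computing A P first and then P^(-1)(A P) gives [[0, -3, 2], [0, 2, -2], [1, -3, -2]].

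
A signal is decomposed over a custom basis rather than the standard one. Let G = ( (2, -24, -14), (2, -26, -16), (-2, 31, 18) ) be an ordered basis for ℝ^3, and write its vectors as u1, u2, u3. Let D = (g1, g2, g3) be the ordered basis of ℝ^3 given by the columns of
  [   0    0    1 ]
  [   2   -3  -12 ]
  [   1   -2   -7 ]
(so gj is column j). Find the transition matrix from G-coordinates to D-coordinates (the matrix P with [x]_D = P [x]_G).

[[0, 2, 2], [0, 2, -1], [2, 2, -2]]

Take x = uj: its G-coordinates are the j-th standard unit vector, so P e_j — column j of P — equals [uj]_D.
u1 = 0·g1 + 0·g2 + 2g3, giving column 1 = (0, 0, 2); repeating for each j gives P = [[0, 2, 2], [0, 2, -1], [2, 2, -2]].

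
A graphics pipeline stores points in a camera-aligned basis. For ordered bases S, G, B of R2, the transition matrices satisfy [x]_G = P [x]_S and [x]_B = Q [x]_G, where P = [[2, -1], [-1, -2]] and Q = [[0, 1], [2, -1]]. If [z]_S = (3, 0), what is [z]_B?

Composing the changes, [z]_B = Q P [z]_S.
Q P = [[-1, -2], [5, 0]]; applying this to (3, 0) gives (-3, 15).

(-3, 15)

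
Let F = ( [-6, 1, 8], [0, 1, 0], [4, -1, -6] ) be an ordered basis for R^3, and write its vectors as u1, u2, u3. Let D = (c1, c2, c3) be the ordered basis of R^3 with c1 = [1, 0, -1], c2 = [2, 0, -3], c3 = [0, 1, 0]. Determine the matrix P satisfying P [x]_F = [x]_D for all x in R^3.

[[-2, 0, 0], [-2, 0, 2], [1, 1, -1]]

Let M have columns uj and N have columns cj. Then for every x, N [x]_D = x = M [x]_F, so P = N^(-1) M.
Since det N = 1, N^(-1) has integer entries; multiplying gives P = [[-2, 0, 0], [-2, 0, 2], [1, 1, -1]].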